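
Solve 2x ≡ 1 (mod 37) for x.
2^(-1) ≡ 19 (mod 37). Verification: 2 × 19 = 38 ≡ 1 (mod 37)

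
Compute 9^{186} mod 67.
15

Using successive squaring:
Binary expansion of 186: 10111010
Powers of 9 mod 67 (each is the square of the previous):
  9^1 ≡ 9 (mod 67)
  9^2 ≡ 9² = 81 ≡ 14 (mod 67)
  9^4 ≡ 14² = 196 ≡ 62 (mod 67)
  9^8 ≡ 62² = 3844 ≡ 25 (mod 67)
  9^16 ≡ 25² = 625 ≡ 22 (mod 67)
  9^32 ≡ 22² = 484 ≡ 15 (mod 67)
  9^64 ≡ 15² = 225 ≡ 24 (mod 67)
  9^128 ≡ 24² = 576 ≡ 40 (mod 67)
186 = 128 + 32 + 16 + 8 + 2, so 9^186 = 9^128 × 9^32 × 9^16 × 9^8 × 9^2 ≡ 40 × 15 × 22 × 25 × 14 (mod 67)
Multiplying step by step:
  40 × 15 = 600 ≡ 64 (mod 67)
  64 × 22 = 1408 ≡ 1 (mod 67)
  1 × 25 = 25 ≡ 25 (mod 67)
  25 × 14 = 350 ≡ 15 (mod 67)
Result: 9^186 ≡ 15 (mod 67)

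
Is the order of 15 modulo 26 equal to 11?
No, the actual order is 12, not 11.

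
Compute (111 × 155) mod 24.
21

(111 × 155) = 17205
17205 mod 24 = 21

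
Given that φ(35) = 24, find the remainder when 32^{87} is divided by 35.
By Euler: 32^{24} ≡ 1 (mod 35) since gcd(32, 35) = 1. 87 = 3×24 + 15. So 32^{87} ≡ 32^{15} ≡ 8 (mod 35)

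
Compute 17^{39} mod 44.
13

Using successive squaring:
Binary expansion of 39: 100111
Powers of 17 mod 44 (each is the square of the previous):
  17^1 ≡ 17 (mod 44)
  17^2 ≡ 17² = 289 ≡ 25 (mod 44)
  17^4 ≡ 25² = 625 ≡ 9 (mod 44)
  17^8 ≡ 9² = 81 ≡ 37 (mod 44)
  17^16 ≡ 37² = 1369 ≡ 5 (mod 44)
  17^32 ≡ 5² = 25 ≡ 25 (mod 44)
39 = 32 + 4 + 2 + 1, so 17^39 = 17^32 × 17^4 × 17^2 × 17^1 ≡ 25 × 9 × 25 × 17 (mod 44)
Multiplying step by step:
  25 × 9 = 225 ≡ 5 (mod 44)
  5 × 25 = 125 ≡ 37 (mod 44)
  37 × 17 = 629 ≡ 13 (mod 44)
Result: 17^39 ≡ 13 (mod 44)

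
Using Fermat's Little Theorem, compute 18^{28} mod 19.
1

By Fermat's Little Theorem, a^(p-1) ≡ 1 (mod p) for prime p and gcd(a, p) = 1
Here p = 19, so 18^18 ≡ 1 (mod 19)
We can reduce the exponent: 28 mod 18 = 10
So 18^28 ≡ 18^10 (mod 19)
Computing: 18^10 mod 19 = 1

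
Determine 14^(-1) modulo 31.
14^(-1) ≡ 20 (mod 31). Verification: 14 × 20 = 280 ≡ 1 (mod 31)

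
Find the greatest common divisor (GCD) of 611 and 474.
1

Using the Euclidean algorithm:
611 = 1 × 474 + 137
474 = 3 × 137 + 63
137 = 2 × 63 + 11
63 = 5 × 11 + 8
11 = 1 × 8 + 3
8 = 2 × 3 + 2
3 = 1 × 2 + 1
2 = 2 × 1 + 0

GCD(611, 474) = 1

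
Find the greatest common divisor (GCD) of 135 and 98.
1

Using the Euclidean algorithm:
135 = 1 × 98 + 37
98 = 2 × 37 + 24
37 = 1 × 24 + 13
24 = 1 × 13 + 11
13 = 1 × 11 + 2
11 = 5 × 2 + 1
2 = 2 × 1 + 0

GCD(135, 98) = 1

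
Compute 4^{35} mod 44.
12

Using successive squaring:
Binary expansion of 35: 100011
Powers of 4 mod 44 (each is the square of the previous):
  4^1 ≡ 4 (mod 44)
  4^2 ≡ 4² = 16 ≡ 16 (mod 44)
  4^4 ≡ 16² = 256 ≡ 36 (mod 44)
  4^8 ≡ 36² = 1296 ≡ 20 (mod 44)
  4^16 ≡ 20² = 400 ≡ 4 (mod 44)
  4^32 ≡ 4² = 16 ≡ 16 (mod 44)
35 = 32 + 2 + 1, so 4^35 = 4^32 × 4^2 × 4^1 ≡ 16 × 16 × 4 (mod 44)
Multiplying step by step:
  16 × 16 = 256 ≡ 36 (mod 44)
  36 × 4 = 144 ≡ 12 (mod 44)
Result: 4^35 ≡ 12 (mod 44)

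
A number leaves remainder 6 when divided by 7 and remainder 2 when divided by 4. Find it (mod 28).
M = 7 × 4 = 28. M₁ = 4, y₁ ≡ 2 (mod 7). M₂ = 7, y₂ ≡ 3 (mod 4). t = 6×4×2 + 2×7×3 ≡ 6 (mod 28)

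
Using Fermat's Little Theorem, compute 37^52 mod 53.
By Fermat's Little Theorem, 37^{52} ≡ 1 (mod 53) since 53 is prime and gcd(37, 53) = 1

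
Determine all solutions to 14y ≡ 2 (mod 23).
10

Since gcd(14, 23) = 1 divides 2, a solution exists.
Multiply both sides by the inverse of 14 mod 23:
  14^(-1) mod 23 = 5
  x ≡ 5 × 2 ≡ 10 ≡ 10 (mod 23)
Verification: 14 × 10 = 140 = 6 × 23 + 2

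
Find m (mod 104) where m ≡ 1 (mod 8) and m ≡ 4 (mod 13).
M = 8 × 13 = 104. M₁ = 13, y₁ ≡ 5 (mod 8). M₂ = 8, y₂ ≡ 5 (mod 13). m = 1×13×5 + 4×8×5 ≡ 17 (mod 104)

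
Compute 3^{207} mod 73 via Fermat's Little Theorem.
27

By Fermat's Little Theorem, a^(p-1) ≡ 1 (mod p) for prime p and gcd(a, p) = 1
Here p = 73, so 3^72 ≡ 1 (mod 73)
We can reduce the exponent: 207 mod 72 = 63
So 3^207 ≡ 3^63 (mod 73)
Computing: 3^63 mod 73 = 27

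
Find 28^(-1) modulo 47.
42

Using Extended Euclidean Algorithm:
gcd(28, 47) = 1
Bezout coefficients: 28 × -5 + 47 × 3 = 1
So 28 × -5 ≡ 1 (mod 47)
The inverse is -5 mod 47 = 42
Verification: 28 × 42 = 1176 = 25 × 47 + 1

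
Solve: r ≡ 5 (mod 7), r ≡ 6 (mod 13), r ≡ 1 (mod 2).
M = 7 × 13 × 2 = 182. M₁ = 26, y₁ ≡ 3 (mod 7). M₂ = 14, y₂ ≡ 1 (mod 13). M₃ = 91, y₃ ≡ 1 (mod 2). r = 5×26×3 + 6×14×1 + 1×91×1 ≡ 19 (mod 182)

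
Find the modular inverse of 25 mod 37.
25^(-1) ≡ 3 (mod 37). Verification: 25 × 3 = 75 ≡ 1 (mod 37)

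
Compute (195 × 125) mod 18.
3

(195 × 125) = 24375
24375 mod 18 = 3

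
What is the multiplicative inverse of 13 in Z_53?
13^(-1) ≡ 49 (mod 53). Verification: 13 × 49 = 637 ≡ 1 (mod 53)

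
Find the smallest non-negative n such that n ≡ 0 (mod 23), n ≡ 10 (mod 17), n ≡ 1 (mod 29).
6555

Using the Chinese Remainder Theorem:
M = product of moduli = 11339
For equation 1: M_1 = 493, 493 ≡ 10 (mod 23), inverse of 493 mod 23 is 7 (check: 10 × 7 = 70 ≡ 1 (mod 23))
For equation 2: M_2 = 667, 667 ≡ 4 (mod 17), inverse of 667 mod 17 is 13 (check: 4 × 13 = 52 ≡ 1 (mod 17))
For equation 3: M_3 = 391, 391 ≡ 14 (mod 29), inverse of 391 mod 29 is 27 (check: 14 × 27 = 378 ≡ 1 (mod 29))
Combine: n ≡ Σ r_i×M_i×(M_i⁻¹ mod m_i) = 0×493×7 + 10×667×13 + 1×391×27 = 0 + 86710 + 10557 = 97267
97267 mod 11339 = 6555
n ≡ 6555 (mod 11339)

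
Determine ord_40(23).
Powers of 23 mod 40: 23^1≡23, 23^2≡9, 23^3≡7, 23^4≡1. Order = 4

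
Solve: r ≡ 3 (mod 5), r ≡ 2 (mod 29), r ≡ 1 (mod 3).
M = 5 × 29 × 3 = 435. M₁ = 87, y₁ ≡ 3 (mod 5). M₂ = 15, y₂ ≡ 2 (mod 29). M₃ = 145, y₃ ≡ 1 (mod 3). r = 3×87×3 + 2×15×2 + 1×145×1 ≡ 118 (mod 435)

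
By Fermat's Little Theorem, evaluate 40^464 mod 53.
By Fermat: 40^{52} ≡ 1 (mod 53). 464 = 8×52 + 48. So 40^{464} ≡ 40^{48} ≡ 44 (mod 53)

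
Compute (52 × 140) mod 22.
20

(52 × 140) = 7280
7280 mod 22 = 20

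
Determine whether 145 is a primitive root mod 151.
p - 1 = 150 has prime divisors 2, 3, 5. Check 145^(150/q) mod 151 for each: 145^(150/2) = 145^75 ≡ 1, 145^(150/3) = 145^50 ≡ 32, 145^(150/5) = 145^30 ≡ 59 (mod 151). Since 145^75 ≡ 1 (mod 151), the order of 145 divides 75 (in fact the order is 75) ≠ 150, so it is not a primitive root.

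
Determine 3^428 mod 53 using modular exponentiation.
Using Fermat: 3^{52} ≡ 1 (mod 53). 428 ≡ 12 (mod 52). So 3^{428} ≡ 3^{12} ≡ 10 (mod 53)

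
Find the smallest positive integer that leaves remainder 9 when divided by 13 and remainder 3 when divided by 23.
M = 13 × 23 = 299. M₁ = 23, y₁ ≡ 4 (mod 13). M₂ = 13, y₂ ≡ 16 (mod 23). z = 9×23×4 + 3×13×16 ≡ 256 (mod 299). The smallest positive such number is 256.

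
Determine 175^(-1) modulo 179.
175^(-1) ≡ 134 (mod 179). Verification: 175 × 134 = 23450 ≡ 1 (mod 179)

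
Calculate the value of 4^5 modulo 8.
5 = 4 + 1 (binary 101). Repeated squaring mod 8: 4^1 ≡ 4; 4^2 ≡ 4² = 16 ≡ 0; 4^4 ≡ 0² = 0 ≡ 0. Multiply: 4^5 = 4^4 × 4^1 ≡ 0 × 4 (mod 8): 0 × 4 = 0 ≡ 0. So 4^5 ≡ 0 (mod 8).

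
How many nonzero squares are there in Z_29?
For prime 29, there are (p-1)/2 = (29-1)/2 = 14 quadratic residues (excluding 0).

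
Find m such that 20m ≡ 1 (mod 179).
20^(-1) ≡ 9 (mod 179). Verification: 20 × 9 = 180 ≡ 1 (mod 179)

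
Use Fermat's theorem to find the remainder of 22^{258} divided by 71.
3

By Fermat's Little Theorem, a^(p-1) ≡ 1 (mod p) for prime p and gcd(a, p) = 1
Here p = 71, so 22^70 ≡ 1 (mod 71)
We can reduce the exponent: 258 mod 70 = 48
So 22^258 ≡ 22^48 (mod 71)
Computing: 22^48 mod 71 = 3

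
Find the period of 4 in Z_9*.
Powers of 4 mod 9: 4^1≡4, 4^2≡7, 4^3≡1. Order = 3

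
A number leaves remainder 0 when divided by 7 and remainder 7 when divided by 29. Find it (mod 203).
M = 7 × 29 = 203. M₁ = 29, y₁ ≡ 1 (mod 7). M₂ = 7, y₂ ≡ 25 (mod 29). y = 0×29×1 + 7×7×25 ≡ 7 (mod 203)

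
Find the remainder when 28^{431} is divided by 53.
By Fermat: 28^{52} ≡ 1 (mod 53). 431 = 8×52 + 15. So 28^{431} ≡ 28^{15} ≡ 42 (mod 53)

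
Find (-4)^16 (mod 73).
Using repeated squaring. (-4) ≡ 69 (mod 73). 16 = 16 (binary 10000). Repeated squaring mod 73: 69^1 ≡ 69; 69^2 ≡ 69² = 4761 ≡ 16; 69^4 ≡ 16² = 256 ≡ 37; 69^8 ≡ 37² = 1369 ≡ 55; 69^16 ≡ 55² = 3025 ≡ 32. So (-4)^16 ≡ 32 (mod 73).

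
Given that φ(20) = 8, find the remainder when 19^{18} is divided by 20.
By Euler: 19^{8} ≡ 1 (mod 20) since gcd(19, 20) = 1. 18 = 2×8 + 2. So 19^{18} ≡ 19^{2} ≡ 1 (mod 20)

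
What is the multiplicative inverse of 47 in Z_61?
47^(-1) ≡ 13 (mod 61). Verification: 47 × 13 = 611 ≡ 1 (mod 61)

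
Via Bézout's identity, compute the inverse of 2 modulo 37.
Extended GCD: 2(-18) + 37(1) = 1. So 2^(-1) ≡ 19 ≡ 19 (mod 37). Verify: 2 × 19 = 38 ≡ 1 (mod 37)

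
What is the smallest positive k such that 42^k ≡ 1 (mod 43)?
Powers of 42 mod 43: 42^1≡42, 42^2≡1. Order = 2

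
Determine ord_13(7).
Powers of 7 mod 13: 7^1≡7, 7^2≡10, 7^3≡5, 7^4≡9, 7^5≡11, 7^6≡12, 7^7≡6, 7^8≡3, 7^9≡8, 7^10≡4, 7^11≡2, 7^12≡1. Order = 12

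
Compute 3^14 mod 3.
Using repeated squaring. 3 ≡ 0 (mod 3). 14 = 8 + 4 + 2 (binary 1110). Repeated squaring mod 3: 0^1 ≡ 0; 0^2 ≡ 0² = 0 ≡ 0; 0^4 ≡ 0² = 0 ≡ 0; 0^8 ≡ 0² = 0 ≡ 0. Multiply: 3^14 ≡ 0^8 × 0^4 × 0^2 ≡ 0 × 0 × 0 (mod 3): 0 × 0 = 0 ≡ 0; 0 × 0 = 0 ≡ 0. So 3^14 ≡ 0 (mod 3).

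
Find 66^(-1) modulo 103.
64

Using Extended Euclidean Algorithm:
gcd(66, 103) = 1
Bezout coefficients: 66 × -39 + 103 × 25 = 1
So 66 × -39 ≡ 1 (mod 103)
The inverse is -39 mod 103 = 64
Verification: 66 × 64 = 4224 = 41 × 103 + 1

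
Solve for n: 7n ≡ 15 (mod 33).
21

Since gcd(7, 33) = 1 divides 15, a solution exists.
Multiply both sides by the inverse of 7 mod 33:
  7^(-1) mod 33 = 19
  x ≡ 19 × 15 ≡ 285 ≡ 21 (mod 33)
Verification: 7 × 21 = 147 = 4 × 33 + 15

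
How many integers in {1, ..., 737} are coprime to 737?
660

Prime factorization: 737 = 11 × 67
Using the formula φ(n) = n × Π(1 - 1/p) for each prime factor p:
φ(737) = 737 × (1 - 1/11) × (1 - 1/67)
φ(737) = 660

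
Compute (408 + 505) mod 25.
13

(408 + 505) = 913
913 mod 25 = 13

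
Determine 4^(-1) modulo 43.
4^(-1) ≡ 11 (mod 43). Verification: 4 × 11 = 44 ≡ 1 (mod 43)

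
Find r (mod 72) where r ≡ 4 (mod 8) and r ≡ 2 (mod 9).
M = 8 × 9 = 72. M₁ = 9, y₁ ≡ 1 (mod 8). M₂ = 8, y₂ ≡ 8 (mod 9). r = 4×9×1 + 2×8×8 ≡ 20 (mod 72)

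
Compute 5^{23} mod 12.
5

Using successive squaring:
Binary expansion of 23: 10111
Powers of 5 mod 12 (each is the square of the previous):
  5^1 ≡ 5 (mod 12)
  5^2 ≡ 5² = 25 ≡ 1 (mod 12)
  5^4 ≡ 1² = 1 ≡ 1 (mod 12)
  5^8 ≡ 1² = 1 ≡ 1 (mod 12)
  5^16 ≡ 1² = 1 ≡ 1 (mod 12)
23 = 16 + 4 + 2 + 1, so 5^23 = 5^16 × 5^4 × 5^2 × 5^1 ≡ 1 × 1 × 1 × 5 (mod 12)
Multiplying step by step:
  1 × 1 = 1 ≡ 1 (mod 12)
  1 × 1 = 1 ≡ 1 (mod 12)
  1 × 5 = 5 ≡ 5 (mod 12)
Result: 5^23 ≡ 5 (mod 12)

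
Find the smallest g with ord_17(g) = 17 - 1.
p - 1 = 16 has prime divisors 2. h is a primitive root mod 17 iff h^(16/q) ≢ 1 (mod 17) for each such q.
h = 2: 2^8 ≡ 1 (mod 17); 2^8 ≡ 1, so not a primitive root.
h = 3: 3^8 ≡ 16 (mod 17); none is 1, so 3 has order 16 and is a primitive root.
The smallest primitive root mod 17 is g = 3.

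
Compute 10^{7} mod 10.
0

Using successive squaring:
Binary expansion of 7: 111
Powers of 10 mod 10 (each is the square of the previous):
  10^1 ≡ 0 (mod 10)
  10^2 ≡ 0² = 0 ≡ 0 (mod 10)
  10^4 ≡ 0² = 0 ≡ 0 (mod 10)
7 = 4 + 2 + 1, so 10^7 = 10^4 × 10^2 × 10^1 ≡ 0 × 0 × 0 (mod 10)
Multiplying step by step:
  0 × 0 = 0 ≡ 0 (mod 10)
  0 × 0 = 0 ≡ 0 (mod 10)
Result: 10^7 ≡ 0 (mod 10)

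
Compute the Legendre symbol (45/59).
(45/59) = 45^{29} mod 59 = 1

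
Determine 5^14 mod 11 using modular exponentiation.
Using Fermat: 5^{10} ≡ 1 (mod 11). 14 ≡ 4 (mod 10). So 5^{14} ≡ 5^{4} ≡ 9 (mod 11)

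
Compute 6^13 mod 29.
Using repeated squaring. 13 = 8 + 4 + 1 (binary 1101). Repeated squaring mod 29: 6^1 ≡ 6; 6^2 ≡ 6² = 36 ≡ 7; 6^4 ≡ 7² = 49 ≡ 20; 6^8 ≡ 20² = 400 ≡ 23. Multiply: 6^13 = 6^8 × 6^4 × 6^1 ≡ 23 × 20 × 6 (mod 29): 23 × 20 = 460 ≡ 25; 25 × 6 = 150 ≡ 5. So 6^13 ≡ 5 (mod 29).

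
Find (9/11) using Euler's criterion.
(9/11) = 9^{5} mod 11 = 1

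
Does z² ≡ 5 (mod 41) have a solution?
By Euler's criterion: 5^{20} ≡ 1 (mod 41). Since this equals 1, 5 is a QR.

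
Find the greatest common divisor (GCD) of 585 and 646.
1

Using the Euclidean algorithm:
585 = 0 × 646 + 585
646 = 1 × 585 + 61
585 = 9 × 61 + 36
61 = 1 × 36 + 25
36 = 1 × 25 + 11
25 = 2 × 11 + 3
11 = 3 × 3 + 2
3 = 1 × 2 + 1
2 = 2 × 1 + 0

GCD(585, 646) = 1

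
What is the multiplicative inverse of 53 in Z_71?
53^(-1) ≡ 67 (mod 71). Verification: 53 × 67 = 3551 ≡ 1 (mod 71)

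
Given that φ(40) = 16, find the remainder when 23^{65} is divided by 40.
By Euler: 23^{16} ≡ 1 (mod 40) since gcd(23, 40) = 1. 65 = 4×16 + 1. So 23^{65} ≡ 23^{1} ≡ 23 (mod 40)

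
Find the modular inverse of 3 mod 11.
3^(-1) ≡ 4 (mod 11). Verification: 3 × 4 = 12 ≡ 1 (mod 11)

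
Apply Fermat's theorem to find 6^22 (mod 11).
By Fermat: 6^{10} ≡ 1 (mod 11). 22 = 2×10 + 2. So 6^{22} ≡ 6^{2} ≡ 3 (mod 11)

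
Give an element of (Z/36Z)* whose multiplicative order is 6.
5 has order 6 mod 36 since 5^{6} ≡ 1 (mod 36) and no smaller power works.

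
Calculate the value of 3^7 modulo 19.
7 = 4 + 2 + 1 (binary 111). Repeated squaring mod 19: 3^1 ≡ 3; 3^2 ≡ 3² = 9 ≡ 9; 3^4 ≡ 9² = 81 ≡ 5. Multiply: 3^7 = 3^4 × 3^2 × 3^1 ≡ 5 × 9 × 3 (mod 19): 5 × 9 = 45 ≡ 7; 7 × 3 = 21 ≡ 2. So 3^7 ≡ 2 (mod 19).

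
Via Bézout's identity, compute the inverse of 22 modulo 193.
Extended GCD: 22(79) + 193(-9) = 1. So 22^(-1) ≡ 79 ≡ 79 (mod 193). Verify: 22 × 79 = 1738 ≡ 1 (mod 193)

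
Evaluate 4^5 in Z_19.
5 = 4 + 1 (binary 101). Repeated squaring mod 19: 4^1 ≡ 4; 4^2 ≡ 4² = 16 ≡ 16; 4^4 ≡ 16² = 256 ≡ 9. Multiply: 4^5 = 4^4 × 4^1 ≡ 9 × 4 (mod 19): 9 × 4 = 36 ≡ 17. So 4^5 ≡ 17 (mod 19).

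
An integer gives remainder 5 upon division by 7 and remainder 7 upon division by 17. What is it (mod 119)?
M = 7 × 17 = 119. M₁ = 17, y₁ ≡ 5 (mod 7). M₂ = 7, y₂ ≡ 5 (mod 17). z = 5×17×5 + 7×7×5 ≡ 75 (mod 119). The smallest positive such number is 75.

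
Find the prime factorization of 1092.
2^2 × 3 × 7 × 13

Divide by primes starting from smallest:
1092 ÷ 2 = 546
546 ÷ 2 = 273
273 ÷ 3 = 91
91 ÷ 7 = 13
13 ÷ 13 = 1

1092 = 2^2 × 3 × 7 × 13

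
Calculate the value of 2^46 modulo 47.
Using Fermat: 2^{46} ≡ 1 (mod 47). 46 ≡ 0 (mod 46). So 2^{46} ≡ 2^{0} ≡ 1 (mod 47)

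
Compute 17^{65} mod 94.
71

Using successive squaring:
Binary expansion of 65: 1000001
Powers of 17 mod 94 (each is the square of the previous):
  17^1 ≡ 17 (mod 94)
  17^2 ≡ 17² = 289 ≡ 7 (mod 94)
  17^4 ≡ 7² = 49 ≡ 49 (mod 94)
  17^8 ≡ 49² = 2401 ≡ 51 (mod 94)
  17^16 ≡ 51² = 2601 ≡ 63 (mod 94)
  17^32 ≡ 63² = 3969 ≡ 21 (mod 94)
  17^64 ≡ 21² = 441 ≡ 65 (mod 94)
65 = 64 + 1, so 17^65 = 17^64 × 17^1 ≡ 65 × 17 (mod 94)
Multiplying step by step:
  65 × 17 = 1105 ≡ 71 (mod 94)
Result: 17^65 ≡ 71 (mod 94)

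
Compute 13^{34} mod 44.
5

Using successive squaring:
Binary expansion of 34: 100010
Powers of 13 mod 44 (each is the square of the previous):
  13^1 ≡ 13 (mod 44)
  13^2 ≡ 13² = 169 ≡ 37 (mod 44)
  13^4 ≡ 37² = 1369 ≡ 5 (mod 44)
  13^8 ≡ 5² = 25 ≡ 25 (mod 44)
  13^16 ≡ 25² = 625 ≡ 9 (mod 44)
  13^32 ≡ 9² = 81 ≡ 37 (mod 44)
34 = 32 + 2, so 13^34 = 13^32 × 13^2 ≡ 37 × 37 (mod 44)
Multiplying step by step:
  37 × 37 = 1369 ≡ 5 (mod 44)
Result: 13^34 ≡ 5 (mod 44)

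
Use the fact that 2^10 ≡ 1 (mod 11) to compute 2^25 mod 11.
By Fermat: 2^{10} ≡ 1 (mod 11). 25 = 2×10 + 5. So 2^{25} ≡ 2^{5} ≡ 10 (mod 11)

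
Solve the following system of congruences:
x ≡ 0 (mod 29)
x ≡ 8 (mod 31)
783

Using the Chinese Remainder Theorem:
M = product of moduli = 899
For equation 1: M_1 = 31, 31 ≡ 2 (mod 29), inverse of 31 mod 29 is 15 (check: 2 × 15 = 30 ≡ 1 (mod 29))
For equation 2: M_2 = 29, 29 ≡ 29 (mod 31), inverse of 29 mod 31 is 15 (check: 29 × 15 = 435 ≡ 1 (mod 31))
Combine: x ≡ Σ r_i×M_i×(M_i⁻¹ mod m_i) = 0×31×15 + 8×29×15 = 0 + 3480 = 3480
3480 mod 899 = 783
x ≡ 783 (mod 899)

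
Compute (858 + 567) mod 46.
45

(858 + 567) = 1425
1425 mod 46 = 45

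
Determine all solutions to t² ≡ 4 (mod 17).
The square roots of 4 mod 17 are 2 and 15. Verify: 2² = 4 ≡ 4 (mod 17)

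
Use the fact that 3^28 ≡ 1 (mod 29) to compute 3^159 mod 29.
By Fermat: 3^{28} ≡ 1 (mod 29). 159 = 5×28 + 19. So 3^{159} ≡ 3^{19} ≡ 18 (mod 29)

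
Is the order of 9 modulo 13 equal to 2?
No, the actual order is 3, not 2.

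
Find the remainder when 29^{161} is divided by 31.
By Fermat: 29^{30} ≡ 1 (mod 31). 161 = 5×30 + 11. So 29^{161} ≡ 29^{11} ≡ 29 (mod 31)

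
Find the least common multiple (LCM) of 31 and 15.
465

First find GCD(31, 15) using the Euclidean algorithm:
31 = 2 × 15 + 1
15 = 15 × 1 + 0
GCD(31, 15) = 1

LCM formula: LCM(a, b) = (a × b) / GCD(a, b)
LCM(31, 15) = (31 × 15) / 1
LCM(31, 15) = 465 / 1
LCM(31, 15) = 465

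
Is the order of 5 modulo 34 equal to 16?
Yes, ord_34(5) = 16.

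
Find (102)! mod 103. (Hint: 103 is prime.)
By Wilson's theorem, (102)! ≡ -1 ≡ 102 (mod 103)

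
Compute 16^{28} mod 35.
16

Using successive squaring:
Binary expansion of 28: 11100
Powers of 16 mod 35 (each is the square of the previous):
  16^1 ≡ 16 (mod 35)
  16^2 ≡ 16² = 256 ≡ 11 (mod 35)
  16^4 ≡ 11² = 121 ≡ 16 (mod 35)
  16^8 ≡ 16² = 256 ≡ 11 (mod 35)
  16^16 ≡ 11² = 121 ≡ 16 (mod 35)
28 = 16 + 8 + 4, so 16^28 = 16^16 × 16^8 × 16^4 ≡ 16 × 11 × 16 (mod 35)
Multiplying step by step:
  16 × 11 = 176 ≡ 1 (mod 35)
  1 × 16 = 16 ≡ 16 (mod 35)
Result: 16^28 ≡ 16 (mod 35)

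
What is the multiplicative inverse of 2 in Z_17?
2^(-1) ≡ 9 (mod 17). Verification: 2 × 9 = 18 ≡ 1 (mod 17)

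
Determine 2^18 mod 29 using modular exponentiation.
Using repeated squaring. 18 = 16 + 2 (binary 10010). Repeated squaring mod 29: 2^1 ≡ 2; 2^2 ≡ 2² = 4 ≡ 4; 2^4 ≡ 4² = 16 ≡ 16; 2^8 ≡ 16² = 256 ≡ 24; 2^16 ≡ 24² = 576 ≡ 25. Multiply: 2^18 = 2^16 × 2^2 ≡ 25 × 4 (mod 29): 25 × 4 = 100 ≡ 13. So 2^18 ≡ 13 (mod 29).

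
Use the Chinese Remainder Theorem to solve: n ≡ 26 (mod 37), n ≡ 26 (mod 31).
26

Using the Chinese Remainder Theorem:
M = product of moduli = 1147
For equation 1: M_1 = 31, 31 ≡ 31 (mod 37), inverse of 31 mod 37 is 6 (check: 31 × 6 = 186 ≡ 1 (mod 37))
For equation 2: M_2 = 37, 37 ≡ 6 (mod 31), inverse of 37 mod 31 is 26 (check: 6 × 26 = 156 ≡ 1 (mod 31))
Combine: n ≡ Σ r_i×M_i×(M_i⁻¹ mod m_i) = 26×31×6 + 26×37×26 = 4836 + 25012 = 29848
29848 mod 1147 = 26
n ≡ 26 (mod 1147)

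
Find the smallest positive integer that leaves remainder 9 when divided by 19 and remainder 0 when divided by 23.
M = 19 × 23 = 437. M₁ = 23, y₁ ≡ 5 (mod 19). M₂ = 19, y₂ ≡ 17 (mod 23). r = 9×23×5 + 0×19×17 ≡ 161 (mod 437). The smallest positive such number is 161.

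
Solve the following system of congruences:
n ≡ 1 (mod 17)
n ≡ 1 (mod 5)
1

Using the Chinese Remainder Theorem:
M = product of moduli = 85
For equation 1: M_1 = 5, 5 ≡ 5 (mod 17), inverse of 5 mod 17 is 7 (check: 5 × 7 = 35 ≡ 1 (mod 17))
For equation 2: M_2 = 17, 17 ≡ 2 (mod 5), inverse of 17 mod 5 is 3 (check: 2 × 3 = 6 ≡ 1 (mod 5))
Combine: n ≡ Σ r_i×M_i×(M_i⁻¹ mod m_i) = 1×5×7 + 1×17×3 = 35 + 51 = 86
86 mod 85 = 1
n ≡ 1 (mod 85)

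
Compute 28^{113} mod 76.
16

Using successive squaring:
Binary expansion of 113: 1110001
Powers of 28 mod 76 (each is the square of the previous):
  28^1 ≡ 28 (mod 76)
  28^2 ≡ 28² = 784 ≡ 24 (mod 76)
  28^4 ≡ 24² = 576 ≡ 44 (mod 76)
  28^8 ≡ 44² = 1936 ≡ 36 (mod 76)
  28^16 ≡ 36² = 1296 ≡ 4 (mod 76)
  28^32 ≡ 4² = 16 ≡ 16 (mod 76)
  28^64 ≡ 16² = 256 ≡ 28 (mod 76)
113 = 64 + 32 + 16 + 1, so 28^113 = 28^64 × 28^32 × 28^16 × 28^1 ≡ 28 × 16 × 4 × 28 (mod 76)
Multiplying step by step:
  28 × 16 = 448 ≡ 68 (mod 76)
  68 × 4 = 272 ≡ 44 (mod 76)
  44 × 28 = 1232 ≡ 16 (mod 76)
Result: 28^113 ≡ 16 (mod 76)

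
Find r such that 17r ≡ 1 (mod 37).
17^(-1) ≡ 24 (mod 37). Verification: 17 × 24 = 408 ≡ 1 (mod 37)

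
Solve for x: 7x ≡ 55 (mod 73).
60

Since gcd(7, 73) = 1 divides 55, a solution exists.
Multiply both sides by the inverse of 7 mod 73:
  7^(-1) mod 73 = 21
  x ≡ 21 × 55 ≡ 1155 ≡ 60 (mod 73)
Verification: 7 × 60 = 420 = 5 × 73 + 55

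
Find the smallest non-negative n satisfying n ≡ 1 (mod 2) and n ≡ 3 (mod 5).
M = 2 × 5 = 10. M₁ = 5, y₁ ≡ 1 (mod 2). M₂ = 2, y₂ ≡ 3 (mod 5). n = 1×5×1 + 3×2×3 ≡ 3 (mod 10)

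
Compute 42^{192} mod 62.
16

Using successive squaring:
Binary expansion of 192: 11000000
Powers of 42 mod 62 (each is the square of the previous):
  42^1 ≡ 42 (mod 62)
  42^2 ≡ 42² = 1764 ≡ 28 (mod 62)
  42^4 ≡ 28² = 784 ≡ 40 (mod 62)
  42^8 ≡ 40² = 1600 ≡ 50 (mod 62)
  42^16 ≡ 50² = 2500 ≡ 20 (mod 62)
  42^32 ≡ 20² = 400 ≡ 28 (mod 62)
  42^64 ≡ 28² = 784 ≡ 40 (mod 62)
  42^128 ≡ 40² = 1600 ≡ 50 (mod 62)
192 = 128 + 64, so 42^192 = 42^128 × 42^64 ≡ 50 × 40 (mod 62)
Multiplying step by step:
  50 × 40 = 2000 ≡ 16 (mod 62)
Result: 42^192 ≡ 16 (mod 62)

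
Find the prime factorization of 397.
397

Divide by primes starting from smallest:
397 ÷ 397 = 1

397 = 397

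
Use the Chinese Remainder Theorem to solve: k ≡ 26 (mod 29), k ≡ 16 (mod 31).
171

Using the Chinese Remainder Theorem:
M = product of moduli = 899
For equation 1: M_1 = 31, 31 ≡ 2 (mod 29), inverse of 31 mod 29 is 15 (check: 2 × 15 = 30 ≡ 1 (mod 29))
For equation 2: M_2 = 29, 29 ≡ 29 (mod 31), inverse of 29 mod 31 is 15 (check: 29 × 15 = 435 ≡ 1 (mod 31))
Combine: k ≡ Σ r_i×M_i×(M_i⁻¹ mod m_i) = 26×31×15 + 16×29×15 = 12090 + 6960 = 19050
19050 mod 899 = 171
k ≡ 171 (mod 899)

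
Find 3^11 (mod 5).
Using Fermat: 3^{4} ≡ 1 (mod 5). 11 ≡ 3 (mod 4). So 3^{11} ≡ 3^{3} ≡ 2 (mod 5)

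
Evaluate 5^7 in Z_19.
7 = 4 + 2 + 1 (binary 111). Repeated squaring mod 19: 5^1 ≡ 5; 5^2 ≡ 5² = 25 ≡ 6; 5^4 ≡ 6² = 36 ≡ 17. Multiply: 5^7 = 5^4 × 5^2 × 5^1 ≡ 17 × 6 × 5 (mod 19): 17 × 6 = 102 ≡ 7; 7 × 5 = 35 ≡ 16. So 5^7 ≡ 16 (mod 19).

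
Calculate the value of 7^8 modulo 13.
8 = 8 (binary 1000). Repeated squaring mod 13: 7^1 ≡ 7; 7^2 ≡ 7² = 49 ≡ 10; 7^4 ≡ 10² = 100 ≡ 9; 7^8 ≡ 9² = 81 ≡ 3. So 7^8 ≡ 3 (mod 13).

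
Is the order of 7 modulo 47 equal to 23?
Yes, ord_47(7) = 23.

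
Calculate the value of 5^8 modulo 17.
8 = 8 (binary 1000). Repeated squaring mod 17: 5^1 ≡ 5; 5^2 ≡ 5² = 25 ≡ 8; 5^4 ≡ 8² = 64 ≡ 13; 5^8 ≡ 13² = 169 ≡ 16. So 5^8 ≡ 16 (mod 17).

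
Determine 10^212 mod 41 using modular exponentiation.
Using Fermat: 10^{40} ≡ 1 (mod 41). 212 ≡ 12 (mod 40). So 10^{212} ≡ 10^{12} ≡ 18 (mod 41)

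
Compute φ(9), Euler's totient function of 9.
6

Prime factorization: 9 = 3^2
Using the formula φ(n) = n × Π(1 - 1/p) for each prime factor p:
φ(9) = 9 × (1 - 1/3)
φ(9) = 6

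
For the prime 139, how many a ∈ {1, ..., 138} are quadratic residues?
For prime 139, there are (p-1)/2 = (139-1)/2 = 69 quadratic residues (excluding 0).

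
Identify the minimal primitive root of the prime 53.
p - 1 = 52 has prime divisors 2, 13. h is a primitive root mod 53 iff h^(52/q) ≢ 1 (mod 53) for each such q.
h = 2: 2^26 ≡ 52, 2^4 ≡ 16 (mod 53); none is 1, so 2 has order 52 and is a primitive root.
The smallest primitive root mod 53 is g = 2.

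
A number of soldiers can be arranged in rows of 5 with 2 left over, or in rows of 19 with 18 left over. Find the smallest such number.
M = 5 × 19 = 95. M₁ = 19, y₁ ≡ 4 (mod 5). M₂ = 5, y₂ ≡ 4 (mod 19). n = 2×19×4 + 18×5×4 ≡ 37 (mod 95). The smallest positive such number is 37.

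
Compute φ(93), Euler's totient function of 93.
60

Prime factorization: 93 = 3 × 31
Using the formula φ(n) = n × Π(1 - 1/p) for each prime factor p:
φ(93) = 93 × (1 - 1/3) × (1 - 1/31)
φ(93) = 60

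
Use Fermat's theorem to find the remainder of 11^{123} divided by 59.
2

By Fermat's Little Theorem, a^(p-1) ≡ 1 (mod p) for prime p and gcd(a, p) = 1
Here p = 59, so 11^58 ≡ 1 (mod 59)
We can reduce the exponent: 123 mod 58 = 7
So 11^123 ≡ 11^7 (mod 59)
Computing: 11^7 mod 59 = 2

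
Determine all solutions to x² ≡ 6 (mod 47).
The square roots of 6 mod 47 are 37 and 10. Verify: 37² = 1369 ≡ 6 (mod 47)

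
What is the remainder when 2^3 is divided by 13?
3 = 2 + 1 (binary 11). Repeated squaring mod 13: 2^1 ≡ 2; 2^2 ≡ 2² = 4 ≡ 4. Multiply: 2^3 = 2^2 × 2^1 ≡ 4 × 2 (mod 13): 4 × 2 = 8 ≡ 8. So 2^3 ≡ 8 (mod 13).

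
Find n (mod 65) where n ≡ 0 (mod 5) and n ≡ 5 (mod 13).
M = 5 × 13 = 65. M₁ = 13, y₁ ≡ 2 (mod 5). M₂ = 5, y₂ ≡ 8 (mod 13). n = 0×13×2 + 5×5×8 ≡ 5 (mod 65)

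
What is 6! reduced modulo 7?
By Wilson's theorem, (6)! ≡ -1 ≡ 6 (mod 7)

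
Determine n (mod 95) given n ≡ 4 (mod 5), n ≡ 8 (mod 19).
84

Using the Chinese Remainder Theorem:
M = product of moduli = 95
For equation 1: M_1 = 19, 19 ≡ 4 (mod 5), inverse of 19 mod 5 is 4 (check: 4 × 4 = 16 ≡ 1 (mod 5))
For equation 2: M_2 = 5, 5 ≡ 5 (mod 19), inverse of 5 mod 19 is 4 (check: 5 × 4 = 20 ≡ 1 (mod 19))
Combine: n ≡ Σ r_i×M_i×(M_i⁻¹ mod m_i) = 4×19×4 + 8×5×4 = 304 + 160 = 464
464 mod 95 = 84
n ≡ 84 (mod 95)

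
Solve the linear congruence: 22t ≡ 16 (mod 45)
13

Since gcd(22, 45) = 1 divides 16, a solution exists.
Multiply both sides by the inverse of 22 mod 45:
  22^(-1) mod 45 = 43
  x ≡ 43 × 16 ≡ 688 ≡ 13 (mod 45)
Verification: 22 × 13 = 286 = 6 × 45 + 16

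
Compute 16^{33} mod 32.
0

Using successive squaring:
Binary expansion of 33: 100001
Powers of 16 mod 32 (each is the square of the previous):
  16^1 ≡ 16 (mod 32)
  16^2 ≡ 16² = 256 ≡ 0 (mod 32)
  16^4 ≡ 0² = 0 ≡ 0 (mod 32)
  16^8 ≡ 0² = 0 ≡ 0 (mod 32)
  16^16 ≡ 0² = 0 ≡ 0 (mod 32)
  16^32 ≡ 0² = 0 ≡ 0 (mod 32)
33 = 32 + 1, so 16^33 = 16^32 × 16^1 ≡ 0 × 16 (mod 32)
Multiplying step by step:
  0 × 16 = 0 ≡ 0 (mod 32)
Result: 16^33 ≡ 0 (mod 32)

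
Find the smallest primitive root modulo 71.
7

A primitive root g modulo p has order p-1 = 70
Prime divisors of 70: [2, 5, 7]
g is a primitive root iff g^(70/q) ≢ 1 (mod 71) for each prime divisor q
Testing small values:
  g = 2: 2^35 ≡ 1, 2^14 ≡ 54, 2^10 ≡ 30 (mod 71) → 2^35 ≡ 1, not primitive root
  g = 3: 3^35 ≡ 1, 3^14 ≡ 54, 3^10 ≡ 48 (mod 71) → 3^35 ≡ 1, not primitive root
  g = 4: 4^35 ≡ 1, 4^14 ≡ 5, 4^10 ≡ 48 (mod 71) → 4^35 ≡ 1, not primitive root
  g = 5: 5^35 ≡ 1, 5^14 ≡ 57, 5^10 ≡ 1 (mod 71) → 5^35 ≡ 1, not primitive root
  g = 6: 6^35 ≡ 1, 6^14 ≡ 5, 6^10 ≡ 20 (mod 71) → 6^35 ≡ 1, not primitive root
  g = 7: 7^35 ≡ 70, 7^14 ≡ 54, 7^10 ≡ 45 (mod 71) → none is 1, primitive root!
The smallest primitive root is 7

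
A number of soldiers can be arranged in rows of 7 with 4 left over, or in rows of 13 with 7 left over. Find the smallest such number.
M = 7 × 13 = 91. M₁ = 13, y₁ ≡ 6 (mod 7). M₂ = 7, y₂ ≡ 2 (mod 13). x = 4×13×6 + 7×7×2 ≡ 46 (mod 91). The smallest positive such number is 46.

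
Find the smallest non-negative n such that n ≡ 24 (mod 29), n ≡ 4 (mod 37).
633

Using the Chinese Remainder Theorem:
M = product of moduli = 1073
For equation 1: M_1 = 37, 37 ≡ 8 (mod 29), inverse of 37 mod 29 is 11 (check: 8 × 11 = 88 ≡ 1 (mod 29))
For equation 2: M_2 = 29, 29 ≡ 29 (mod 37), inverse of 29 mod 37 is 23 (check: 29 × 23 = 667 ≡ 1 (mod 37))
Combine: n ≡ Σ r_i×M_i×(M_i⁻¹ mod m_i) = 24×37×11 + 4×29×23 = 9768 + 2668 = 12436
12436 mod 1073 = 633
n ≡ 633 (mod 1073)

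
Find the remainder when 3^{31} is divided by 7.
By Fermat: 3^{6} ≡ 1 (mod 7). 31 = 5×6 + 1. So 3^{31} ≡ 3^{1} ≡ 3 (mod 7)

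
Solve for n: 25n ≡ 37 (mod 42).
25

Since gcd(25, 42) = 1 divides 37, a solution exists.
Multiply both sides by the inverse of 25 mod 42:
  25^(-1) mod 42 = 37
  x ≡ 37 × 37 ≡ 1369 ≡ 25 (mod 42)
Verification: 25 × 25 = 625 = 14 × 42 + 37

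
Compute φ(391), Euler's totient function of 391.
352

Prime factorization: 391 = 17 × 23
Using the formula φ(n) = n × Π(1 - 1/p) for each prime factor p:
φ(391) = 391 × (1 - 1/17) × (1 - 1/23)
φ(391) = 352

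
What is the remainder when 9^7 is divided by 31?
7 = 4 + 2 + 1 (binary 111). Repeated squaring mod 31: 9^1 ≡ 9; 9^2 ≡ 9² = 81 ≡ 19; 9^4 ≡ 19² = 361 ≡ 20. Multiply: 9^7 = 9^4 × 9^2 × 9^1 ≡ 20 × 19 × 9 (mod 31): 20 × 19 = 380 ≡ 8; 8 × 9 = 72 ≡ 10. So 9^7 ≡ 10 (mod 31).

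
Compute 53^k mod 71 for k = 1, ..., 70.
g^1, g^2, ..., g^{70} mod 71: {53, 40, 61, 38, 26, 29, 46, 24, 65, 37, 44, 60, 56, 57, 39, 8, 69, 36, 62, 20, 66, 19, 13, 50, 23, 12, 68, 54, 22, 30, 28, 64, 55, 4, 70, 18, 31, 10, 33, 45, 42, 25, 47, 6, 34, 27, 11, 15, 14, 32, 63, 2, 35, 9, 51, 5, 52, 58, 21, 48, 59, 3, 17, 49, 41, 43, 7, 16, 67, 1}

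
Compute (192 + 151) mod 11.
2

(192 + 151) = 343
343 mod 11 = 2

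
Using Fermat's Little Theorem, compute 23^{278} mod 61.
3

By Fermat's Little Theorem, a^(p-1) ≡ 1 (mod p) for prime p and gcd(a, p) = 1
Here p = 61, so 23^60 ≡ 1 (mod 61)
We can reduce the exponent: 278 mod 60 = 38
So 23^278 ≡ 23^38 (mod 61)
Computing: 23^38 mod 61 = 3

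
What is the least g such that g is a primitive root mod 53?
p - 1 = 52 has prime divisors 2, 13. h is a primitive root mod 53 iff h^(52/q) ≢ 1 (mod 53) for each such q.
h = 2: 2^26 ≡ 52, 2^4 ≡ 16 (mod 53); none is 1, so 2 has order 52 and is a primitive root.
The smallest primitive root mod 53 is g = 2.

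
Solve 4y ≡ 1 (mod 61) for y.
4^(-1) ≡ 46 (mod 61). Verification: 4 × 46 = 184 ≡ 1 (mod 61)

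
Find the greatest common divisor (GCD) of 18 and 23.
1

Using the Euclidean algorithm:
18 = 0 × 23 + 18
23 = 1 × 18 + 5
18 = 3 × 5 + 3
5 = 1 × 3 + 2
3 = 1 × 2 + 1
2 = 2 × 1 + 0

GCD(18, 23) = 1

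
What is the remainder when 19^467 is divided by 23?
Using Fermat: 19^{22} ≡ 1 (mod 23). 467 ≡ 5 (mod 22). So 19^{467} ≡ 19^{5} ≡ 11 (mod 23)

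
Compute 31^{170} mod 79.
2

Using successive squaring:
Binary expansion of 170: 10101010
Powers of 31 mod 79 (each is the square of the previous):
  31^1 ≡ 31 (mod 79)
  31^2 ≡ 31² = 961 ≡ 13 (mod 79)
  31^4 ≡ 13² = 169 ≡ 11 (mod 79)
  31^8 ≡ 11² = 121 ≡ 42 (mod 79)
  31^16 ≡ 42² = 1764 ≡ 26 (mod 79)
  31^32 ≡ 26² = 676 ≡ 44 (mod 79)
  31^64 ≡ 44² = 1936 ≡ 40 (mod 79)
  31^128 ≡ 40² = 1600 ≡ 20 (mod 79)
170 = 128 + 32 + 8 + 2, so 31^170 = 31^128 × 31^32 × 31^8 × 31^2 ≡ 20 × 44 × 42 × 13 (mod 79)
Multiplying step by step:
  20 × 44 = 880 ≡ 11 (mod 79)
  11 × 42 = 462 ≡ 67 (mod 79)
  67 × 13 = 871 ≡ 2 (mod 79)
Result: 31^170 ≡ 2 (mod 79)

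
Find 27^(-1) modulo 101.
15

Using Extended Euclidean Algorithm:
gcd(27, 101) = 1
Bezout coefficients: 27 × 15 + 101 × -4 = 1
So 27 × 15 ≡ 1 (mod 101)
The inverse is 15 mod 101 = 15
Verification: 27 × 15 = 405 = 4 × 101 + 1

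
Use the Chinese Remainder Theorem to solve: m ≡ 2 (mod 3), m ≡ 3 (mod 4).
M = 3 × 4 = 12. M₁ = 4, y₁ ≡ 1 (mod 3). M₂ = 3, y₂ ≡ 3 (mod 4). m = 2×4×1 + 3×3×3 ≡ 11 (mod 12)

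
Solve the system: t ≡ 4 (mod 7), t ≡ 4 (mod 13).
M = 7 × 13 = 91. M₁ = 13, y₁ ≡ 6 (mod 7). M₂ = 7, y₂ ≡ 2 (mod 13). t = 4×13×6 + 4×7×2 ≡ 4 (mod 91)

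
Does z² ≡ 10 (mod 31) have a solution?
By Euler's criterion: 10^{15} ≡ 1 (mod 31). Since this equals 1, 10 is a QR.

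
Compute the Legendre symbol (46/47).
(46/47) = 46^{23} mod 47 = -1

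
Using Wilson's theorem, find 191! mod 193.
(192)! = (191)! × (192) ≡ -1 (mod 193). So (191)! ≡ -1 × (192)^(-1) ≡ (-1)×(-1) = 1 (mod 193)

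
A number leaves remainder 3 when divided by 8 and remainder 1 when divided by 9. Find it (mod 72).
M = 8 × 9 = 72. M₁ = 9, y₁ ≡ 1 (mod 8). M₂ = 8, y₂ ≡ 8 (mod 9). r = 3×9×1 + 1×8×8 ≡ 19 (mod 72)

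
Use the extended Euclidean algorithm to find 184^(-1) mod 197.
Extended GCD: 184(-91) + 197(85) = 1. So 184^(-1) ≡ 106 ≡ 106 (mod 197). Verify: 184 × 106 = 19504 ≡ 1 (mod 197)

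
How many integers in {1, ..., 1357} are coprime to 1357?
1276

Prime factorization: 1357 = 23 × 59
Using the formula φ(n) = n × Π(1 - 1/p) for each prime factor p:
φ(1357) = 1357 × (1 - 1/23) × (1 - 1/59)
φ(1357) = 1276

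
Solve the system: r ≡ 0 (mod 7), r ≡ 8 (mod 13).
M = 7 × 13 = 91. M₁ = 13, y₁ ≡ 6 (mod 7). M₂ = 7, y₂ ≡ 2 (mod 13). r = 0×13×6 + 8×7×2 ≡ 21 (mod 91)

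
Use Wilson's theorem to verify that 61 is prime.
(60)! mod 61 = 60. Since this equals -1 (mod 61), Wilson confirms 61 is prime.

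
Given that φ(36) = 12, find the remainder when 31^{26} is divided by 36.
By Euler: 31^{12} ≡ 1 (mod 36) since gcd(31, 36) = 1. 26 = 2×12 + 2. So 31^{26} ≡ 31^{2} ≡ 25 (mod 36)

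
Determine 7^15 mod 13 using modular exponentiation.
Using Fermat: 7^{12} ≡ 1 (mod 13). 15 ≡ 3 (mod 12). So 7^{15} ≡ 7^{3} ≡ 5 (mod 13)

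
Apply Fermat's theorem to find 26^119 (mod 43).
By Fermat: 26^{42} ≡ 1 (mod 43). 119 = 2×42 + 35. So 26^{119} ≡ 26^{35} ≡ 37 (mod 43)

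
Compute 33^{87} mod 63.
27

Using successive squaring:
Binary expansion of 87: 1010111
Powers of 33 mod 63 (each is the square of the previous):
  33^1 ≡ 33 (mod 63)
  33^2 ≡ 33² = 1089 ≡ 18 (mod 63)
  33^4 ≡ 18² = 324 ≡ 9 (mod 63)
  33^8 ≡ 9² = 81 ≡ 18 (mod 63)
  33^16 ≡ 18² = 324 ≡ 9 (mod 63)
  33^32 ≡ 9² = 81 ≡ 18 (mod 63)
  33^64 ≡ 18² = 324 ≡ 9 (mod 63)
87 = 64 + 16 + 4 + 2 + 1, so 33^87 = 33^64 × 33^16 × 33^4 × 33^2 × 33^1 ≡ 9 × 9 × 9 × 18 × 33 (mod 63)
Multiplying step by step:
  9 × 9 = 81 ≡ 18 (mod 63)
  18 × 9 = 162 ≡ 36 (mod 63)
  36 × 18 = 648 ≡ 18 (mod 63)
  18 × 33 = 594 ≡ 27 (mod 63)
Result: 33^87 ≡ 27 (mod 63)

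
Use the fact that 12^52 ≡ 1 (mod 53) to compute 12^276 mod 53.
By Fermat: 12^{52} ≡ 1 (mod 53). 276 = 5×52 + 16. So 12^{276} ≡ 12^{16} ≡ 47 (mod 53)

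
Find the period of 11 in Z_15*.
Powers of 11 mod 15: 11^1≡11, 11^2≡1. Order = 2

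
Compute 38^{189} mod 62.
8

Using successive squaring:
Binary expansion of 189: 10111101
Powers of 38 mod 62 (each is the square of the previous):
  38^1 ≡ 38 (mod 62)
  38^2 ≡ 38² = 1444 ≡ 18 (mod 62)
  38^4 ≡ 18² = 324 ≡ 14 (mod 62)
  38^8 ≡ 14² = 196 ≡ 10 (mod 62)
  38^16 ≡ 10² = 100 ≡ 38 (mod 62)
  38^32 ≡ 38² = 1444 ≡ 18 (mod 62)
  38^64 ≡ 18² = 324 ≡ 14 (mod 62)
  38^128 ≡ 14² = 196 ≡ 10 (mod 62)
189 = 128 + 32 + 16 + 8 + 4 + 1, so 38^189 = 38^128 × 38^32 × 38^16 × 38^8 × 38^4 × 38^1 ≡ 10 × 18 × 38 × 10 × 14 × 38 (mod 62)
Multiplying step by step:
  10 × 18 = 180 ≡ 56 (mod 62)
  56 × 38 = 2128 ≡ 20 (mod 62)
  20 × 10 = 200 ≡ 14 (mod 62)
  14 × 14 = 196 ≡ 10 (mod 62)
  10 × 38 = 380 ≡ 8 (mod 62)
Result: 38^189 ≡ 8 (mod 62)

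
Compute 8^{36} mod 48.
16

Using successive squaring:
Binary expansion of 36: 100100
Powers of 8 mod 48 (each is the square of the previous):
  8^1 ≡ 8 (mod 48)
  8^2 ≡ 8² = 64 ≡ 16 (mod 48)
  8^4 ≡ 16² = 256 ≡ 16 (mod 48)
  8^8 ≡ 16² = 256 ≡ 16 (mod 48)
  8^16 ≡ 16² = 256 ≡ 16 (mod 48)
  8^32 ≡ 16² = 256 ≡ 16 (mod 48)
36 = 32 + 4, so 8^36 = 8^32 × 8^4 ≡ 16 × 16 (mod 48)
Multiplying step by step:
  16 × 16 = 256 ≡ 16 (mod 48)
Result: 8^36 ≡ 16 (mod 48)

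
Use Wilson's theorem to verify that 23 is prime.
(22)! mod 23 = 22. Since this equals -1 (mod 23), Wilson confirms 23 is prime.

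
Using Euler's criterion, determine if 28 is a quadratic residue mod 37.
By Euler's criterion: 28^{18} ≡ 1 (mod 37). Since this equals 1, 28 is a QR.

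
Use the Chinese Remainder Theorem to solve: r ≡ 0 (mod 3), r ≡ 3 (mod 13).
M = 3 × 13 = 39. M₁ = 13, y₁ ≡ 1 (mod 3). M₂ = 3, y₂ ≡ 9 (mod 13). r = 0×13×1 + 3×3×9 ≡ 3 (mod 39)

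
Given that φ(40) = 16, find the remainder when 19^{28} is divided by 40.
By Euler: 19^{16} ≡ 1 (mod 40) since gcd(19, 40) = 1. 28 = 1×16 + 12. So 19^{28} ≡ 19^{12} ≡ 1 (mod 40)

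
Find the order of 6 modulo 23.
Powers of 6 mod 23: 6^1≡6, 6^2≡13, 6^3≡9, 6^4≡8, 6^5≡2, 6^6≡12, 6^7≡3, 6^8≡18, 6^9≡16, 6^10≡4, 6^11≡1. Order = 11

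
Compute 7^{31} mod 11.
7

Using successive squaring:
Binary expansion of 31: 11111
Powers of 7 mod 11 (each is the square of the previous):
  7^1 ≡ 7 (mod 11)
  7^2 ≡ 7² = 49 ≡ 5 (mod 11)
  7^4 ≡ 5² = 25 ≡ 3 (mod 11)
  7^8 ≡ 3² = 9 ≡ 9 (mod 11)
  7^16 ≡ 9² = 81 ≡ 4 (mod 11)
31 = 16 + 8 + 4 + 2 + 1, so 7^31 = 7^16 × 7^8 × 7^4 × 7^2 × 7^1 ≡ 4 × 9 × 3 × 5 × 7 (mod 11)
Multiplying step by step:
  4 × 9 = 36 ≡ 3 (mod 11)
  3 × 3 = 9 ≡ 9 (mod 11)
  9 × 5 = 45 ≡ 1 (mod 11)
  1 × 7 = 7 ≡ 7 (mod 11)
Result: 7^31 ≡ 7 (mod 11)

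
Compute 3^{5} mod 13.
9

Using successive squaring:
Binary expansion of 5: 101
Powers of 3 mod 13 (each is the square of the previous):
  3^1 ≡ 3 (mod 13)
  3^2 ≡ 3² = 9 ≡ 9 (mod 13)
  3^4 ≡ 9² = 81 ≡ 3 (mod 13)
5 = 4 + 1, so 3^5 = 3^4 × 3^1 ≡ 3 × 3 (mod 13)
Multiplying step by step:
  3 × 3 = 9 ≡ 9 (mod 13)
Result: 3^5 ≡ 9 (mod 13)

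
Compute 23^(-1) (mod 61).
8

Using Extended Euclidean Algorithm:
gcd(23, 61) = 1
Bezout coefficients: 23 × 8 + 61 × -3 = 1
So 23 × 8 ≡ 1 (mod 61)
The inverse is 8 mod 61 = 8
Verification: 23 × 8 = 184 = 3 × 61 + 1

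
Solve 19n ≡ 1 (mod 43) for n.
34

Using Extended Euclidean Algorithm:
gcd(19, 43) = 1
Bezout coefficients: 19 × -9 + 43 × 4 = 1
So 19 × -9 ≡ 1 (mod 43)
The inverse is -9 mod 43 = 34
Verification: 19 × 34 = 646 = 15 × 43 + 1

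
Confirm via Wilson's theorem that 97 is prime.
(96)! mod 97 = 96. Since this equals -1 (mod 97), Wilson confirms 97 is prime.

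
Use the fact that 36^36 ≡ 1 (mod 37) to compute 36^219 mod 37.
By Fermat: 36^{36} ≡ 1 (mod 37). 219 = 6×36 + 3. So 36^{219} ≡ 36^{3} ≡ 36 (mod 37)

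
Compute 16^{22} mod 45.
16

Using successive squaring:
Binary expansion of 22: 10110
Powers of 16 mod 45 (each is the square of the previous):
  16^1 ≡ 16 (mod 45)
  16^2 ≡ 16² = 256 ≡ 31 (mod 45)
  16^4 ≡ 31² = 961 ≡ 16 (mod 45)
  16^8 ≡ 16² = 256 ≡ 31 (mod 45)
  16^16 ≡ 31² = 961 ≡ 16 (mod 45)
22 = 16 + 4 + 2, so 16^22 = 16^16 × 16^4 × 16^2 ≡ 16 × 16 × 31 (mod 45)
Multiplying step by step:
  16 × 16 = 256 ≡ 31 (mod 45)
  31 × 31 = 961 ≡ 16 (mod 45)
Result: 16^22 ≡ 16 (mod 45)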